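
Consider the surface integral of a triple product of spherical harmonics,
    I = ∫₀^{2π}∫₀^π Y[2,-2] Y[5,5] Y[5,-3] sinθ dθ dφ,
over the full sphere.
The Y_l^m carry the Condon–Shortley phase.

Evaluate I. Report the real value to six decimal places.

0.088588

Checks pass: Σm=0; 12 even; l₃=5∈[3,7].
(2·2+1)(2·5+1)(2·5+1) = 605
Δ: 2! 2! 8! / 13! → 1/38610
sum: t=0:+1/2880 t=1:−1/576 t=2:+1/2880 = -1/960
3j²(2 5 5; 0 0 0) = Δ·Π!·Σ² = 10/429  (sign +1)
sum: t=2:+1/161280 = 1/161280
3j²(2 5 5; -2 5 -3) = Δ·Π!·Σ² = 1/143  (sign +1)
combine: 4πI² = 605·10/429·1/143 = 50/507
take √, sign +1: I = 0.08858824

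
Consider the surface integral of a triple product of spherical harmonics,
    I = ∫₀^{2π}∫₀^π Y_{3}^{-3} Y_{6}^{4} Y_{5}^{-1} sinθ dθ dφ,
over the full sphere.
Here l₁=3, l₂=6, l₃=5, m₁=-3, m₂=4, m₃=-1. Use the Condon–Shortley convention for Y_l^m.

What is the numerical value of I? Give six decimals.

-0.190675

m-sum 0 ✓  L=14 even ✓  3≤5≤9 ✓
Π(2lᵢ+1) = 7×13×11 = 1001
triangle coeff Δ(3,6,5) = 1/675675
Σ_t [1,3]: t=1:−1/8640 t=2:+1/2304 t=3:−1/8640 = 7/34560
(3j)²=7/429 [(3 6 5; 0 0 0)], sign=-1
Σ_t [4,4]: t=4:+1/69120 = 1/69120
(3j)²=4/143 [(3 6 5; -3 4 -1)], sign=+1
⇒ 4πI² = 196/429
I = (-1)√(196/429/(4π)) = -0.19067531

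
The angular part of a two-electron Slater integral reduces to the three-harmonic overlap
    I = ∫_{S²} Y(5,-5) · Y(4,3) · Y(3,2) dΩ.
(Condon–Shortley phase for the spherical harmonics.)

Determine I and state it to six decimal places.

Rules hold: Σm=0, L=12 even, 1≤3≤9.
N = 11·9·7 = 693
Δ = 6!·4!·2!/13! = 1/180180
Racah Σ t=2..4: t=2:+1/576 t=3:−1/144 t=4:+1/576 = -1/288
⇒ 3j(5 4 3; 0 0 0)² = 20/1001, sgn +1
Racah Σ t=6..6: t=6:+1/17280 = 1/17280
⇒ 3j(5 4 3; -5 3 2)² = 35/858, sgn -1
4πI² = N·(3j₀)²·(3jₘ)² = 1050/1859
I = -1·√(0.56482/4π) = -0.21200691

-0.212007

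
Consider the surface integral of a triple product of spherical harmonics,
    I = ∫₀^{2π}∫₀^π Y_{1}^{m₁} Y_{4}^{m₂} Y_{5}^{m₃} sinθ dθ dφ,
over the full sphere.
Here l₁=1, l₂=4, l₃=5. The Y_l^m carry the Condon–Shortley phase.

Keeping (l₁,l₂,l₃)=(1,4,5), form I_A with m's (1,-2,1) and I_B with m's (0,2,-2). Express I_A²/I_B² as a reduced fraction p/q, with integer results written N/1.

l's match ⇒ only the (l;m) 3-j factors differ between A and B.
A: triangle coeff Δ(1,4,5) = 1/495; Σ_t [0,0]: t=0:+1/2880 = 1/2880; (3j)²=2/165 [(1 4 5; 1 -2 1)], sign=+1
B: triangle coeff Δ(1,4,5) = 1/495; Σ_t [0,0]: t=0:+1/1440 = 1/1440; (3j)²=7/165 [(1 4 5; 0 2 -2)], sign=-1
I_A²/I_B² = (2/165)/(7/165) = 2/7

2/7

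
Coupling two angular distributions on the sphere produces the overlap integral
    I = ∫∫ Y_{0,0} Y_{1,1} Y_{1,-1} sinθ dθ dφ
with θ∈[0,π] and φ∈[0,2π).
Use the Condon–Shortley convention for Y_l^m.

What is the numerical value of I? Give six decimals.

Rules hold: Σm=0, L=2 even, 1≤1≤1.
N = 1·3·3 = 9
Δ = 0!·0!·2!/3! = 1/3
Racah Σ t=0..0: t=0:+1/1 = 1/1
⇒ 3j(0 1 1; 0 0 0)² = 1/3, sgn -1
Racah Σ t=0..0: t=0:+1/2 = 1/2
⇒ 3j(0 1 1; 0 1 -1)² = 1/3, sgn +1
4πI² = N·(3j₀)²·(3jₘ)² = 1/1
I = -1·√(1/4π) = -0.28209479

-0.282095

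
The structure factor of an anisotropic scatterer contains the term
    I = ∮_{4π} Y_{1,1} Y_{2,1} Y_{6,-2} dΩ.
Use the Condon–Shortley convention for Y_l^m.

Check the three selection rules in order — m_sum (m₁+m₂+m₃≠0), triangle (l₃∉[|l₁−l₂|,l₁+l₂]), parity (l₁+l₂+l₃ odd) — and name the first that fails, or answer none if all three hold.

triangle

Σmᵢ = 0  ✓
l₃∈[|l₁−l₂|,l₁+l₂]=[1,3], have l₃=6  ✗
Σlᵢ = 9 ⇒ odd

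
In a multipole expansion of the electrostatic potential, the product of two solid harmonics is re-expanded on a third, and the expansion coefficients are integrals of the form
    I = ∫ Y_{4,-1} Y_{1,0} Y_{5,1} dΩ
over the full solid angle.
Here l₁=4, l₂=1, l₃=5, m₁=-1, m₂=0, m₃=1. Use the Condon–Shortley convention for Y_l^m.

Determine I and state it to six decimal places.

-0.240571

Rules hold: Σm=0, L=10 even, 3≤5≤5.
N = 9·3·11 = 297
Δ = 0!·8!·2!/11! = 1/495
Racah Σ t=0..0: t=0:+1/576 = 1/576
⇒ 3j(4 1 5; 0 0 0)² = 5/99, sgn -1
Racah Σ t=0..0: t=0:+1/720 = 1/720
⇒ 3j(4 1 5; -1 0 1)² = 8/165, sgn +1
4πI² = N·(3j₀)²·(3jₘ)² = 8/11
I = -1·√(0.727273/4π) = -0.24057125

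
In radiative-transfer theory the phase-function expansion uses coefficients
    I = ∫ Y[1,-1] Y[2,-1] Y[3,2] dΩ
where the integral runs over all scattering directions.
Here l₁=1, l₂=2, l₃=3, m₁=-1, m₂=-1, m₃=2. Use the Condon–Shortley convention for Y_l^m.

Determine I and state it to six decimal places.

0.261169

Checks pass: Σm=0; 6 even; l₃=3∈[1,3].
(2·1+1)(2·2+1)(2·3+1) = 105
Δ: 0! 2! 4! / 7! → 1/105
sum: t=0:+1/4 = 1/4
3j²(1 2 3; 0 0 0) = Δ·Π!·Σ² = 3/35  (sign -1)
sum: t=0:+1/12 = 1/12
3j²(1 2 3; -1 -1 2) = Δ·Π!·Σ² = 2/21  (sign -1)
combine: 4πI² = 105·3/35·2/21 = 6/7
take √, sign +1: I = 0.26116903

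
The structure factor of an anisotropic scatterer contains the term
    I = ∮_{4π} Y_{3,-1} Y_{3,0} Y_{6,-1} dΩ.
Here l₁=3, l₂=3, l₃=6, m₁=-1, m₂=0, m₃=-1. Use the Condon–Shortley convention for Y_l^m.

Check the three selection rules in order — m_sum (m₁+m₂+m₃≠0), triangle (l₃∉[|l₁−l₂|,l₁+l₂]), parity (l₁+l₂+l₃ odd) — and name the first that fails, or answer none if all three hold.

m_sum

azimuthal sum: -1 + 0 − 1 = -2  ✗
0 ≤ 6 ≤ 6 (triangle on l)
L = 3 + 3 + 6 = 12 (even)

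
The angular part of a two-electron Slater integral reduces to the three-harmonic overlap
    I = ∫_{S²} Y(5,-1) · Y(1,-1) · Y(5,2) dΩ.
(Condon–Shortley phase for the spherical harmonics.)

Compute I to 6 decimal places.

Σlᵢ=11 odd — θ-integrand is odd under cosθ→−cosθ; I=0

0.000000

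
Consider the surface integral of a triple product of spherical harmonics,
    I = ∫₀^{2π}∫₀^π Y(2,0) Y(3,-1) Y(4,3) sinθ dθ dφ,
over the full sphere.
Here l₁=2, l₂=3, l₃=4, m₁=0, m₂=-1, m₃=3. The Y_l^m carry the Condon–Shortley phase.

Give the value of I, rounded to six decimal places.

0.000000

Σmᵢ = 2 ≠ 0, so the φ-integral vanishes; I = 0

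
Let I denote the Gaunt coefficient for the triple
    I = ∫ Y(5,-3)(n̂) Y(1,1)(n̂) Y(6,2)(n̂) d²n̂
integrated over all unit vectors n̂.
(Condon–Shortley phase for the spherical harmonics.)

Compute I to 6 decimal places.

m-sum 0 ✓  L=12 even ✓  4≤6≤6 ✓
Π(2lᵢ+1) = 11×3×13 = 429
triangle coeff Δ(5,1,6) = 1/858
Σ_t [0,0]: t=0:+1/14400 = 1/14400
(3j)²=6/143 [(5 1 6; 0 0 0)], sign=+1
Σ_t [0,0]: t=0:+1/161280 = 1/161280
(3j)²=1/143 [(5 1 6; -3 1 2)], sign=+1
⇒ 4πI² = 18/143
I = (+1)√(18/143/(4π)) = 0.10008369

0.100084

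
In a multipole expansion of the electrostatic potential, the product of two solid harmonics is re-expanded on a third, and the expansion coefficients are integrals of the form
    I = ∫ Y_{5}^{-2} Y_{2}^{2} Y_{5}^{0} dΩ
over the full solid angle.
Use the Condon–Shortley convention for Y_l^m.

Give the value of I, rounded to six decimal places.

Rules hold: Σm=0, L=12 even, 3≤5≤7.
N = 11·5·11 = 605
Δ = 2!·8!·2!/13! = 1/38610
Racah Σ t=0..2: t=0:+1/2880 t=1:−1/576 t=2:+1/2880 = -1/960
⇒ 3j(5 2 5; 0 0 0)² = 10/429, sgn +1
Racah Σ t=2..2: t=2:+1/2880 = 1/2880
⇒ 3j(5 2 5; -2 2 0)² = 14/429, sgn -1
4πI² = N·(3j₀)²·(3jₘ)² = 700/1521
I = -1·√(0.460224/4π) = -0.19137248

-0.191372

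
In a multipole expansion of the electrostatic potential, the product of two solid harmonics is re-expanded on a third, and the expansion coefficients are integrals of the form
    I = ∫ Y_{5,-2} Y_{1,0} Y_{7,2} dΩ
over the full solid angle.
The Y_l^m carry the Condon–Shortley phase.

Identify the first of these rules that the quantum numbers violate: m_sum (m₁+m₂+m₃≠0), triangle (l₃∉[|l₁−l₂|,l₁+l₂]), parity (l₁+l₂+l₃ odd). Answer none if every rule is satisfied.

triangle

m₁+m₂+m₃ = -2 + 0 + 2 = 0  ✓
triangle: |5−1|=4 ≤ l₃=7 ≤ 5+1=6  ✗
parity: l₁+l₂+l₃ = 13 is odd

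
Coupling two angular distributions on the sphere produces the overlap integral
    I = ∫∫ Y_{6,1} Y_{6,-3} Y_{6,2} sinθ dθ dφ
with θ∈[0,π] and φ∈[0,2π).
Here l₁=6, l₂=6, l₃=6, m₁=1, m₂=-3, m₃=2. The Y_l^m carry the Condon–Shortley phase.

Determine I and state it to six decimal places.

Checks pass: Σm=0; 18 even; l₃=6∈[0,12].
(2·6+1)(2·6+1)(2·6+1) = 2197
Δ: 6! 6! 6! / 19! → 1/325909584
sum: t=0:+1/373248000 t=1:−1/1728000 t=2:+1/110592 t=3:−1/46656 t=4:+1/110592 t=5:−1/1728000 t=6:+1/373248000 = -7/1555200
3j²(6 6 6; 0 0 0) = Δ·Π!·Σ² = 400/46189  (sign -1)
sum: t=0:+1/3110400 t=1:−1/276480 t=2:+1/207360 t=3:−1/1244160 = 1/1382400
3j²(6 6 6; 1 -3 2) = Δ·Π!·Σ² = 189/92378  (sign +1)
combine: 4πI² = 2197·400/46189·189/92378 = 491400/12623809
take √, sign -1: I = -0.05565670

-0.055657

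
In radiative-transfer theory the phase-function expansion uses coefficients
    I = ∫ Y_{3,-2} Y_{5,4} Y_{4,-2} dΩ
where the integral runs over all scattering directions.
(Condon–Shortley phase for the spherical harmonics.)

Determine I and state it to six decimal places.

Rules hold: Σm=0, L=12 even, 2≤4≤8.
N = 7·11·9 = 693
Δ = 4!·2!·6!/13! = 1/180180
Racah Σ t=1..3: t=1:−1/576 t=2:+1/144 t=3:−1/576 = 1/288
⇒ 3j(3 5 4; 0 0 0)² = 20/1001, sgn +1
Racah Σ t=3..4: t=3:−1/8640 t=4:+1/2880 = 1/4320
⇒ 3j(3 5 4; -2 4 -2)² = 8/429, sgn +1
4πI² = N·(3j₀)²·(3jₘ)² = 480/1859
I = +1·√(0.258203/4π) = 0.14334284

0.143343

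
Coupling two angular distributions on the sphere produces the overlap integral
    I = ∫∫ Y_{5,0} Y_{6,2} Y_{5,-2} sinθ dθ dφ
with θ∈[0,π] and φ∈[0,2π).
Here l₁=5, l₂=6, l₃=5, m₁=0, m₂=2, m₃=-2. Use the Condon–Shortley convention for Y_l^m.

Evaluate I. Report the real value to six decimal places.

m-sum 0 ✓  L=16 even ✓  1≤5≤11 ✓
Π(2lᵢ+1) = 11×13×11 = 1573
triangle coeff Δ(5,6,5) = 1/28588560
Σ_t [1,5]: t=1:−1/345600 t=2:+1/13824 t=3:−1/5184 t=4:+1/13824 t=5:−1/345600 = -7/129600
(3j)²=80/7293 [(5 6 5; 0 0 0)], sign=+1
Σ_t [2,5]: t=2:+1/207360 t=3:−1/17280 t=4:+1/13824 t=5:−1/103680 = 1/103680
(3j)²=10/7293 [(5 6 5; 0 2 -2)], sign=-1
⇒ 4πI² = 800/33813
I = (-1)√(800/33813/(4π)) = -0.04339086

-0.043391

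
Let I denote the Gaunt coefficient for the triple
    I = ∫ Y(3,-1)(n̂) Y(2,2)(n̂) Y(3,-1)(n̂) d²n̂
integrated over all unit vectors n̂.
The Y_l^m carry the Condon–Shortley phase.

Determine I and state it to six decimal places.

0.206013

Rules hold: Σm=0, L=8 even, 1≤3≤5.
N = 7·5·7 = 245
Δ = 2!·4!·2!/9! = 1/3780
Racah Σ t=0..2: t=0:+1/24 t=1:−1/4 t=2:+1/24 = -1/6
⇒ 3j(3 2 3; 0 0 0)² = 4/105, sgn +1
Racah Σ t=2..2: t=2:+1/16 = 1/16
⇒ 3j(3 2 3; -1 2 -1)² = 2/35, sgn +1
4πI² = N·(3j₀)²·(3jₘ)² = 8/15
I = +1·√(0.533333/4π) = 0.20601291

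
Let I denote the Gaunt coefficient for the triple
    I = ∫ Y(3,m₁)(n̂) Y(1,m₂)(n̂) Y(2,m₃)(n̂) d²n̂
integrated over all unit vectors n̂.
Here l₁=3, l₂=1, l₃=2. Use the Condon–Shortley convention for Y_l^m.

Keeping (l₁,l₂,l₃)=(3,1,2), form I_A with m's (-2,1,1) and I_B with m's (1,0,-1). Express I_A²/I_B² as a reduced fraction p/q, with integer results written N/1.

5/4

Shared (l₁,l₂,l₃)=(3,1,2): N and (l;000)² cancel in I_A²/I_B².
A: Δ = 2!·4!·0!/7! = 1/105; Racah Σ t=2..2: t=2:+1/12 = 1/12; ⇒ 3j(3 1 2; -2 1 1)² = 2/21, sgn -1
B: Δ = 2!·4!·0!/7! = 1/105; Racah Σ t=1..1: t=1:−1/6 = -1/6; ⇒ 3j(3 1 2; 1 0 -1)² = 8/105, sgn +1
I_A²/I_B² = (2/21)/(8/105) = 5/4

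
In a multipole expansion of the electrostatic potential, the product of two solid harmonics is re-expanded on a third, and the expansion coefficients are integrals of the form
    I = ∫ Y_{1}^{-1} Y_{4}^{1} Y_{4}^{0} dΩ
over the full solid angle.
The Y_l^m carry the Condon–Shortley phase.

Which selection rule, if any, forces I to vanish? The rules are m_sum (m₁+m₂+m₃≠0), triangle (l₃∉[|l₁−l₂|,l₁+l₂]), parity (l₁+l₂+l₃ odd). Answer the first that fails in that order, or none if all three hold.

parity

Σmᵢ = 0  ✓
l₃∈[|l₁−l₂|,l₁+l₂]=[3,5], have l₃=4  ✓
Σlᵢ = 9 ⇒ odd  ✗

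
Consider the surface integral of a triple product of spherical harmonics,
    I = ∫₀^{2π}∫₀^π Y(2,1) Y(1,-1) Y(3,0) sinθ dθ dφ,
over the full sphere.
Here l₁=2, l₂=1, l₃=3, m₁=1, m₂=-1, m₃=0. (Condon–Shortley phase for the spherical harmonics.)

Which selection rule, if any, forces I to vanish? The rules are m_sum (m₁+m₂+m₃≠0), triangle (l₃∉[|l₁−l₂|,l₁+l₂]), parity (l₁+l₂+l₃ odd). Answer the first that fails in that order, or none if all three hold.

none

Σmᵢ = 0  ✓
l₃∈[|l₁−l₂|,l₁+l₂]=[1,3], have l₃=3  ✓
Σlᵢ = 6 ⇒ even  ✓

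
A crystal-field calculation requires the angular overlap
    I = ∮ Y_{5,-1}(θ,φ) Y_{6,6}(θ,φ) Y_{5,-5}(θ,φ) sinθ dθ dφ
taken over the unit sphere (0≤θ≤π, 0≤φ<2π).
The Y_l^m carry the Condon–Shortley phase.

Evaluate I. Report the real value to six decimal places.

Checks pass: Σm=0; 16 even; l₃=5∈[1,11].
(2·5+1)(2·6+1)(2·5+1) = 1573
Δ: 6! 4! 6! / 17! → 1/28588560
sum: t=1:−1/345600 t=2:+1/13824 t=3:−1/5184 t=4:+1/13824 t=5:−1/345600 = -7/129600
3j²(5 6 5; 0 0 0) = Δ·Π!·Σ² = 80/7293  (sign +1)
sum: t=6:+1/12441600 = 1/12441600
3j²(5 6 5; -1 6 -5) = Δ·Π!·Σ² = 3/442  (sign +1)
combine: 4πI² = 1573·80/7293·3/442 = 440/3757
take √, sign +1: I = 0.09653856

0.096539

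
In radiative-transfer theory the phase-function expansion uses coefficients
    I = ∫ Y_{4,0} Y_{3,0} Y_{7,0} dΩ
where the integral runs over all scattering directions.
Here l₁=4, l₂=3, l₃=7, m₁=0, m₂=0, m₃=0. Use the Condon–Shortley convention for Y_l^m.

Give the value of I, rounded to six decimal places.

m-sum 0 ✓  L=14 even ✓  1≤7≤7 ✓
Π(2lᵢ+1) = 9×7×15 = 945
triangle coeff Δ(4,3,7) = 1/45045
Σ_t [0,0]: t=0:+1/20736 = 1/20736
(3j)²=35/1287 [(4 3 7; 0 0 0)], sign=-1
(m-triple is (0,0,0) — same symbol as above.)
⇒ 4πI² = 42875/61347
I = (+1)√(42875/61347/(4π)) = 0.23583077

0.235831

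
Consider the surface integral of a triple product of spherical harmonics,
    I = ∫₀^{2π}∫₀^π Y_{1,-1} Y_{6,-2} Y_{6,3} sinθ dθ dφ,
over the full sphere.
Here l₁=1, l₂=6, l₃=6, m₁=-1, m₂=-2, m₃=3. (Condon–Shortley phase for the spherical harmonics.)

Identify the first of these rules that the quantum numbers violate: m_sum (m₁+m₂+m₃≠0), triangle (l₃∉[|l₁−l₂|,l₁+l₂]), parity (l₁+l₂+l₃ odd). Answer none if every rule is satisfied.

Σmᵢ = 0  ✓
l₃∈[|l₁−l₂|,l₁+l₂]=[5,7], have l₃=6  ✓
Σlᵢ = 13 ⇒ odd  ✗

parity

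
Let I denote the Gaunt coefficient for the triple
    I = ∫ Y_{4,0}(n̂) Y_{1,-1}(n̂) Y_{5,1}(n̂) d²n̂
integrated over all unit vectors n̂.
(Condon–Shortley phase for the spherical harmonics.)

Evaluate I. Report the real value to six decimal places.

-0.190188

Rules hold: Σm=0, L=10 even, 3≤5≤5.
N = 9·3·11 = 297
Δ = 0!·8!·2!/11! = 1/495
Racah Σ t=0..0: t=0:+1/576 = 1/576
⇒ 3j(4 1 5; 0 0 0)² = 5/99, sgn -1
Racah Σ t=0..0: t=0:+1/1152 = 1/1152
⇒ 3j(4 1 5; 0 -1 1)² = 1/33, sgn +1
4πI² = N·(3j₀)²·(3jₘ)² = 5/11
I = -1·√(0.454545/4π) = -0.19018827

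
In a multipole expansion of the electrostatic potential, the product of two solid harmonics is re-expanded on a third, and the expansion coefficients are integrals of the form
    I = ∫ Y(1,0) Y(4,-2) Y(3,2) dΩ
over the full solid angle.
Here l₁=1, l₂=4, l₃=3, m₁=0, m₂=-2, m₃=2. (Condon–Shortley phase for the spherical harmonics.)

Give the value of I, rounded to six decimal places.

0.213244

Rules hold: Σm=0, L=8 even, 3≤3≤5.
N = 3·9·7 = 189
Δ = 2!·0!·6!/9! = 1/252
Racah Σ t=1..1: t=1:−1/36 = -1/36
⇒ 3j(1 4 3; 0 0 0)² = 4/63, sgn +1
Racah Σ t=1..1: t=1:−1/120 = -1/120
⇒ 3j(1 4 3; 0 -2 2)² = 1/21, sgn +1
4πI² = N·(3j₀)²·(3jₘ)² = 4/7
I = +1·√(0.571429/4π) = 0.21324362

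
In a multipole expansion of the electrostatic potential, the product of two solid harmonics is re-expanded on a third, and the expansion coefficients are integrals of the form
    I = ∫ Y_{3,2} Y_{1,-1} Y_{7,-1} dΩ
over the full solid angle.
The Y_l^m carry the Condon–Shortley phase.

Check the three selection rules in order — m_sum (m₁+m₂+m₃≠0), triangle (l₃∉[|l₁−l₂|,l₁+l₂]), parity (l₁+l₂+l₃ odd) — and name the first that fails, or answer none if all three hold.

azimuthal sum: 2 − 1 − 1 = 0  ✓
2 ≤ 7 ≤ 4 (triangle on l)  ✗
L = 3 + 1 + 7 = 11 (odd)

triangle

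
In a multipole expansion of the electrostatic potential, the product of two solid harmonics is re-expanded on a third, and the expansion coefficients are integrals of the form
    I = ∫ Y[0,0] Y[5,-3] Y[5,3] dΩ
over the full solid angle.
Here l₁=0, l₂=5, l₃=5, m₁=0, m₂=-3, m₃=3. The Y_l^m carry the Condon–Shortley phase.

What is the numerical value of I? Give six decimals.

-0.282095

m-sum 0 ✓  L=10 even ✓  5≤5≤5 ✓
Π(2lᵢ+1) = 1×11×11 = 121
triangle coeff Δ(0,5,5) = 1/11
Σ_t [0,0]: t=0:+1/14400 = 1/14400
(3j)²=1/11 [(0 5 5; 0 0 0)], sign=-1
Σ_t [0,0]: t=0:+1/80640 = 1/80640
(3j)²=1/11 [(0 5 5; 0 -3 3)], sign=+1
⇒ 4πI² = 1/1
I = (-1)√(1/1/(4π)) = -0.28209479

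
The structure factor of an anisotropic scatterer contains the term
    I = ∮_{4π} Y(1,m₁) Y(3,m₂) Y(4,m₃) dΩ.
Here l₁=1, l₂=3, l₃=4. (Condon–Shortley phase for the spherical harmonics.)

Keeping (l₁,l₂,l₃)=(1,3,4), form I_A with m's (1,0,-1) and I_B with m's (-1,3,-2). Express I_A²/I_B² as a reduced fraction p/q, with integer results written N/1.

10/1

l's match ⇒ only the (l;m) 3-j factors differ between A and B.
A: triangle coeff Δ(1,3,4) = 1/252; Σ_t [0,0]: t=0:+1/72 = 1/72; (3j)²=5/126 [(1 3 4; 1 0 -1)], sign=-1
B: triangle coeff Δ(1,3,4) = 1/252; Σ_t [0,0]: t=0:+1/1440 = 1/1440; (3j)²=1/252 [(1 3 4; -1 3 -2)], sign=+1
I_A²/I_B² = (5/126)/(1/252) = 10/1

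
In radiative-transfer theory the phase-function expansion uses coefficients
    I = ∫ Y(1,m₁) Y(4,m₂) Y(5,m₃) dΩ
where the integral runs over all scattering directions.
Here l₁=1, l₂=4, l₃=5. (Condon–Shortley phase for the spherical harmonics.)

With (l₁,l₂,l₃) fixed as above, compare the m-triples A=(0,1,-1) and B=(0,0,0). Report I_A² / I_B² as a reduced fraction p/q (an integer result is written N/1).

Same 1,4,5: normalisation and zero-m 3j drop out of the ratio.
A: Δ: 0! 2! 8! / 11! → 1/495; sum: t=0:+1/720 = 1/720; 3j²(1 4 5; 0 1 -1) = Δ·Π!·Σ² = 8/165  (sign +1)
B: Δ: 0! 2! 8! / 11! → 1/495; sum: t=0:+1/576 = 1/576; 3j²(1 4 5; 0 0 0) = Δ·Π!·Σ² = 5/99  (sign -1)
I_A²/I_B² = (8/165)/(5/99) = 24/25

24/25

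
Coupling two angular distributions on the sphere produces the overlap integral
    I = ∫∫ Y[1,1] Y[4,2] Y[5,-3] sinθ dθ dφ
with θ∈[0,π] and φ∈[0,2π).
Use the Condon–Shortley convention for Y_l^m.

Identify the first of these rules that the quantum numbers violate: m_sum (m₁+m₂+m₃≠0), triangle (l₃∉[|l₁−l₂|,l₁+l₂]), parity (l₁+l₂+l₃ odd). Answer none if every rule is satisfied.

none

azimuthal sum: 1 + 2 − 3 = 0  ✓
3 ≤ 5 ≤ 5 (triangle on l)  ✓
L = 1 + 4 + 5 = 10 (even)  ✓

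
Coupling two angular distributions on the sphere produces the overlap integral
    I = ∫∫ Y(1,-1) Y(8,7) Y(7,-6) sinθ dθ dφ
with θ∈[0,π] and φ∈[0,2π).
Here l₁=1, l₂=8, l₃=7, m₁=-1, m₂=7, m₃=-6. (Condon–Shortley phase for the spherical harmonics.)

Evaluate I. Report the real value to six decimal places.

-0.313531

Checks pass: Σm=0; 16 even; l₃=7∈[7,9].
(2·1+1)(2·8+1)(2·7+1) = 765
Δ: 2! 0! 14! / 17! → 1/2040
sum: t=1:−1/25401600 = -1/25401600
3j²(1 8 7; 0 0 0) = Δ·Π!·Σ² = 8/255  (sign +1)
sum: t=2:+1/12454041600 = 1/12454041600
3j²(1 8 7; -1 7 -6) = Δ·Π!·Σ² = 7/136  (sign -1)
combine: 4πI² = 765·8/255·7/136 = 21/17
take √, sign -1: I = -0.31353083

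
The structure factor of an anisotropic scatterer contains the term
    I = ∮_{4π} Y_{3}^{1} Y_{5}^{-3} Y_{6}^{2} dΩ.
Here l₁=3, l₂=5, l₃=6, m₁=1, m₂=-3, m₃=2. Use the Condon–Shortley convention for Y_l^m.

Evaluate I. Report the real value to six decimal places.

-0.145631

m-sum 0 ✓  L=14 even ✓  2≤6≤8 ✓
Π(2lᵢ+1) = 7×11×13 = 1001
triangle coeff Δ(3,5,6) = 1/675675
Σ_t [0,2]: t=0:+1/8640 t=1:−1/2304 t=2:+1/8640 = -7/34560
(3j)²=7/429 [(3 5 6; 0 0 0)], sign=-1
Σ_t [0,2]: t=0:+1/11520 t=1:−1/30240 t=2:+1/1935360 = 1/18432
(3j)²=7/429 [(3 5 6; 1 -3 2)], sign=+1
⇒ 4πI² = 343/1287
I = (-1)√(343/1287/(4π)) = -0.14563067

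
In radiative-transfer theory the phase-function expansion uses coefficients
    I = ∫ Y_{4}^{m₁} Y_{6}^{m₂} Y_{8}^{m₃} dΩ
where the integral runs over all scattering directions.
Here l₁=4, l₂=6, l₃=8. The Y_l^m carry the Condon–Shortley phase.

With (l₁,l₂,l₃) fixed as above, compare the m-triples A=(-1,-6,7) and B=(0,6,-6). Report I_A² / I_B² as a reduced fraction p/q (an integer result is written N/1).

3/2

l's match ⇒ only the (l;m) 3-j factors differ between A and B.
A: triangle coeff Δ(4,6,8) = 1/23279256; Σ_t [0,0]: t=0:+1/870912000 = 1/870912000; (3j)²=33/1292 [(4 6 8; -1 -6 7)], sign=-1
B: triangle coeff Δ(4,6,8) = 1/23279256; Σ_t [2,2]: t=2:+1/348364800 = 1/348364800; (3j)²=11/646 [(4 6 8; 0 6 -6)], sign=+1
I_A²/I_B² = (33/1292)/(11/646) = 3/2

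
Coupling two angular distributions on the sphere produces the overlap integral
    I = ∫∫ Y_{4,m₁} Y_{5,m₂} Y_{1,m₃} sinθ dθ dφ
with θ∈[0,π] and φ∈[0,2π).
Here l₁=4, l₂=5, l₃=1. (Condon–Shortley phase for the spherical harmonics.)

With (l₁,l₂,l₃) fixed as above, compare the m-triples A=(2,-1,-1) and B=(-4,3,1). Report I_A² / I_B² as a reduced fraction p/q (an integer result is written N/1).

Same 4,5,1: normalisation and zero-m 3j drop out of the ratio.
A: Δ: 8! 0! 2! / 11! → 1/495; sum: t=2:+1/2880 = 1/2880; 3j²(4 5 1; 2 -1 -1) = Δ·Π!·Σ² = 2/165  (sign +1)
B: Δ: 8! 0! 2! / 11! → 1/495; sum: t=8:+1/80640 = 1/80640; 3j²(4 5 1; -4 3 1) = Δ·Π!·Σ² = 1/495  (sign +1)
I_A²/I_B² = (2/165)/(1/495) = 6/1

6/1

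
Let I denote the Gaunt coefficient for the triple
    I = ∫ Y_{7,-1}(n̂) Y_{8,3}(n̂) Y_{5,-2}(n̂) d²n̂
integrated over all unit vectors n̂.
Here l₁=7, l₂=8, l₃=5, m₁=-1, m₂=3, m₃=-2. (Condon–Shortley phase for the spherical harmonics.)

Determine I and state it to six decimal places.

-0.012042

m-sum 0 ✓  L=20 even ✓  1≤5≤15 ✓
Π(2lᵢ+1) = 15×17×11 = 2805
triangle coeff Δ(7,8,5) = 1/814773960
Σ_t [3,7]: t=3:−1/87091200 t=4:+1/4976640 t=5:−1/2073600 t=6:+1/4976640 t=7:−1/87091200 = -1/9676800
(3j)²=360/46189 [(7 8 5; 0 0 0)], sign=+1
Σ_t [5,8]: t=5:−1/62208000 t=6:+1/8294400 t=7:−1/8709120 t=8:+1/69672960 = 1/248832000
(3j)²=7/83980 [(7 8 5; -1 3 -2)], sign=-1
⇒ 4πI² = 1890/1037153
I = (-1)√(1890/1037153/(4π)) = -0.01204216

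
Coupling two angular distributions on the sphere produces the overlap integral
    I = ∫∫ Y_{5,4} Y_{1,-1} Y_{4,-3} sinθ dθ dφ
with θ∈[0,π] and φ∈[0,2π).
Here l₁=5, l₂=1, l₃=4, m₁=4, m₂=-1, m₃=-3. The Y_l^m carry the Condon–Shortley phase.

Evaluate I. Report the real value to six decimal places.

Checks pass: Σm=0; 10 even; l₃=4∈[4,6].
(2·5+1)(2·1+1)(2·4+1) = 297
Δ: 2! 8! 0! / 11! → 1/495
sum: t=1:−1/576 = -1/576
3j²(5 1 4; 0 0 0) = Δ·Π!·Σ² = 5/99  (sign -1)
sum: t=0:+1/10080 = 1/10080
3j²(5 1 4; 4 -1 -3) = Δ·Π!·Σ² = 4/55  (sign -1)
combine: 4πI² = 297·5/99·4/55 = 12/11
take √, sign +1: I = 0.29463840

0.294638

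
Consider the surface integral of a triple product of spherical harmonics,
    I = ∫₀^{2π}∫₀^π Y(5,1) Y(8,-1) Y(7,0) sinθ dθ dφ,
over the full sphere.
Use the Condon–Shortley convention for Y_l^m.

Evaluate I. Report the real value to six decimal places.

-0.057627

m-sum 0 ✓  L=20 even ✓  3≤7≤13 ✓
Π(2lᵢ+1) = 11×17×15 = 2805
triangle coeff Δ(5,8,7) = 1/814773960
Σ_t [1,5]: t=1:−1/87091200 t=2:+1/4976640 t=3:−1/2073600 t=4:+1/4976640 t=5:−1/87091200 = -1/9676800
(3j)²=360/46189 [(5 8 7; 0 0 0)], sign=+1
Σ_t [0,4]: t=0:+1/522547200 t=1:−1/12441600 t=2:+1/2764800 t=3:−1/3732480 t=4:+1/34836480 = 23/522547200
(3j)²=529/277134 [(5 8 7; 1 -1 0)], sign=-1
⇒ 4πI² = 476100/11408683
I = (-1)√(476100/11408683/(4π)) = -0.05762705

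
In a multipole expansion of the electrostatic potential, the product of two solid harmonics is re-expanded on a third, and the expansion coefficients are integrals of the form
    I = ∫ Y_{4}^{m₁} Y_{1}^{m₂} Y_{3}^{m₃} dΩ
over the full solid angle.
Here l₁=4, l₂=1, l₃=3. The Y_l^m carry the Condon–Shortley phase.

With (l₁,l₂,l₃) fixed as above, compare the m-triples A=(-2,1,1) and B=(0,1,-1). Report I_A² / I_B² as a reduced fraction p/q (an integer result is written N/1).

Shared (l₁,l₂,l₃)=(4,1,3): N and (l;000)² cancel in I_A²/I_B².
A: Δ = 2!·6!·0!/9! = 1/252; Racah Σ t=2..2: t=2:+1/96 = 1/96; ⇒ 3j(4 1 3; -2 1 1)² = 5/84, sgn +1
B: Δ = 2!·6!·0!/9! = 1/252; Racah Σ t=2..2: t=2:+1/96 = 1/96; ⇒ 3j(4 1 3; 0 1 -1)² = 1/42, sgn +1
I_A²/I_B² = (5/84)/(1/42) = 5/2

5/2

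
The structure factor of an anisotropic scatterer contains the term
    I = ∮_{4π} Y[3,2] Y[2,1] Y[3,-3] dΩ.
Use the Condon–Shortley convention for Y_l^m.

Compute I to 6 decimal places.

Rules hold: Σm=0, L=8 even, 1≤3≤5.
N = 7·5·7 = 245
Δ = 2!·4!·2!/9! = 1/3780
Racah Σ t=0..2: t=0:+1/24 t=1:−1/4 t=2:+1/24 = -1/6
⇒ 3j(3 2 3; 0 0 0)² = 4/105, sgn +1
Racah Σ t=1..1: t=1:−1/48 = -1/48
⇒ 3j(3 2 3; 2 1 -3)² = 5/84, sgn -1
4πI² = N·(3j₀)²·(3jₘ)² = 5/9
I = -1·√(0.555556/4π) = -0.21026104

-0.210261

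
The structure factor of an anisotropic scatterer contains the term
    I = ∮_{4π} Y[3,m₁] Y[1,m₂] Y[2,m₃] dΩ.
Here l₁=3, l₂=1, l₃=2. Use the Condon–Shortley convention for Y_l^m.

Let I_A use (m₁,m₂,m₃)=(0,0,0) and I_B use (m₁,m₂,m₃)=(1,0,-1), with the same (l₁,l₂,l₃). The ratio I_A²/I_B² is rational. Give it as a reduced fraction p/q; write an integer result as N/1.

Shared (l₁,l₂,l₃)=(3,1,2): N and (l;000)² cancel in I_A²/I_B².
A: Δ = 2!·4!·0!/7! = 1/105; Racah Σ t=1..1: t=1:−1/4 = -1/4; ⇒ 3j(3 1 2; 0 0 0)² = 3/35, sgn -1
B: Δ = 2!·4!·0!/7! = 1/105; Racah Σ t=1..1: t=1:−1/6 = -1/6; ⇒ 3j(3 1 2; 1 0 -1)² = 8/105, sgn +1
I_A²/I_B² = (3/35)/(8/105) = 9/8

9/8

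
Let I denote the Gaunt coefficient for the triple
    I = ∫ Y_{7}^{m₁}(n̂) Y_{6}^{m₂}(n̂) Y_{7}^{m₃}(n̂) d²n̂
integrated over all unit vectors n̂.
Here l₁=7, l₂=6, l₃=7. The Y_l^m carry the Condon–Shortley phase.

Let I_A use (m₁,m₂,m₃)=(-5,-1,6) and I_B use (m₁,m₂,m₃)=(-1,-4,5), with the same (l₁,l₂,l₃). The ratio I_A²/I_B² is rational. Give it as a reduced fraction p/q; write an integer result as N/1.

143/98

Shared (l₁,l₂,l₃)=(7,6,7): N and (l;000)² cancel in I_A²/I_B².
A: Δ = 6!·8!·6!/21! = 1/2444321880; Racah Σ t=4..5: t=4:+1/232243200 t=5:−1/435456000 = 1/497664000; ⇒ 3j(7 6 7; -5 -1 6)² = 77/12920, sgn -1
B: Δ = 6!·8!·6!/21! = 1/2444321880; Racah Σ t=0..2: t=0:+1/1393459200 t=1:−1/72576000 t=2:+1/49766400 = 7/995328000; ⇒ 3j(7 6 7; -1 -4 5)² = 343/83980, sgn +1
I_A²/I_B² = (77/12920)/(343/83980) = 143/98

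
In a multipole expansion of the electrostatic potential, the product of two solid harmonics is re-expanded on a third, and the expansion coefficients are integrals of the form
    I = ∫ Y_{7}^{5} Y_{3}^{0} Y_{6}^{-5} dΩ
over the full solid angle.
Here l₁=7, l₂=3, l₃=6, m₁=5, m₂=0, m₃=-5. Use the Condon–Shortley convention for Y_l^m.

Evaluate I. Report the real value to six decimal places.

Rules hold: Σm=0, L=16 even, 4≤6≤10.
N = 15·7·13 = 1365
Δ = 4!·10!·2!/17! = 1/2042040
Racah Σ t=1..3: t=1:−1/207360 t=2:+1/57600 t=3:−1/207360 = 1/129600
⇒ 3j(7 3 6; 0 0 0)² = 168/12155, sgn +1
Racah Σ t=1..2: t=1:−1/4354560 t=2:+1/14515200 = -1/6220800
⇒ 3j(7 3 6; 5 0 -5)² = 77/4420, sgn +1
4πI² = N·(3j₀)²·(3jₘ)² = 6174/18785
I = +1·√(0.328666/4π) = 0.16172337

0.161723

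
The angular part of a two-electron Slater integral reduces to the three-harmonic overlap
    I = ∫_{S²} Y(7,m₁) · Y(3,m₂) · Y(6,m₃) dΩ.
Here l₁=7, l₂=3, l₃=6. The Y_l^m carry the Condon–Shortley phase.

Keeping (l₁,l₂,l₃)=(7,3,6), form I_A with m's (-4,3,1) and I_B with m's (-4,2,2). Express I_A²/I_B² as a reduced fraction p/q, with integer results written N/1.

15/1

l's match ⇒ only the (l;m) 3-j factors differ between A and B.
A: triangle coeff Δ(7,3,6) = 1/2042040; Σ_t [4,4]: t=4:+1/1451520 = 1/1451520; (3j)²=75/3094 [(7 3 6; -4 3 1)], sign=-1
B: triangle coeff Δ(7,3,6) = 1/2042040; Σ_t [3,4]: t=3:−1/967680 t=4:+1/725760 = 1/2903040; (3j)²=5/3094 [(7 3 6; -4 2 2)], sign=+1
I_A²/I_B² = (75/3094)/(5/3094) = 15/1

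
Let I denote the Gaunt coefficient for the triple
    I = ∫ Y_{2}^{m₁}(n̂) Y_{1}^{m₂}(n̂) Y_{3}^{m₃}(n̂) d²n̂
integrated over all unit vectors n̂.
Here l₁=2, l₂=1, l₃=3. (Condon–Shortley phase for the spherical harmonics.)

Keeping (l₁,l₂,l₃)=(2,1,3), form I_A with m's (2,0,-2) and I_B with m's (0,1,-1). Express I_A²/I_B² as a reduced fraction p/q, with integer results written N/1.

l's match ⇒ only the (l;m) 3-j factors differ between A and B.
A: triangle coeff Δ(2,1,3) = 1/105; Σ_t [0,0]: t=0:+1/24 = 1/24; (3j)²=1/21 [(2 1 3; 2 0 -2)], sign=-1
B: triangle coeff Δ(2,1,3) = 1/105; Σ_t [0,0]: t=0:+1/8 = 1/8; (3j)²=2/35 [(2 1 3; 0 1 -1)], sign=+1
I_A²/I_B² = (1/21)/(2/35) = 5/6

5/6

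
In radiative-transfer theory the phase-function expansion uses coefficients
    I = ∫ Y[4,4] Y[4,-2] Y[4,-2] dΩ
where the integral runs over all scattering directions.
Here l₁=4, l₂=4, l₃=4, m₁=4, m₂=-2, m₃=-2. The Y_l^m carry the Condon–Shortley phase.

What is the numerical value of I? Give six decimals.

0.190983

Rules hold: Σm=0, L=12 even, 0≤4≤8.
N = 9·9·9 = 729
Δ = 4!·4!·4!/13! = 1/450450
Racah Σ t=0..4: t=0:+1/13824 t=1:−1/216 t=2:+1/64 t=3:−1/216 t=4:+1/13824 = 5/768
⇒ 3j(4 4 4; 0 0 0)² = 18/1001, sgn +1
Racah Σ t=0..0: t=0:+1/2304 = 1/2304
⇒ 3j(4 4 4; 4 -2 -2)² = 5/143, sgn +1
4πI² = N·(3j₀)²·(3jₘ)² = 65610/143143
I = +1·√(0.458353/4π) = 0.19098314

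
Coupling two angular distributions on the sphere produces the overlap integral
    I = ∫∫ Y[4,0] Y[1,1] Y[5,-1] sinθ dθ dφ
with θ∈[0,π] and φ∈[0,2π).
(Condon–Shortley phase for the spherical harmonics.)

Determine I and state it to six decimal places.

m-sum 0 ✓  L=10 even ✓  3≤5≤5 ✓
Π(2lᵢ+1) = 9×3×11 = 297
triangle coeff Δ(4,1,5) = 1/495
Σ_t [0,0]: t=0:+1/576 = 1/576
(3j)²=5/99 [(4 1 5; 0 0 0)], sign=-1
Σ_t [0,0]: t=0:+1/1152 = 1/1152
(3j)²=1/33 [(4 1 5; 0 1 -1)], sign=+1
⇒ 4πI² = 5/11
I = (-1)√(5/11/(4π)) = -0.19018827

-0.190188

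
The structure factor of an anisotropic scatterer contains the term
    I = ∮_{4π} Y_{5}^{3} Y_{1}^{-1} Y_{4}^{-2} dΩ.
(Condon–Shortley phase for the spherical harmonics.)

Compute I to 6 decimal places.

Rules hold: Σm=0, L=10 even, 4≤4≤6.
N = 11·3·9 = 297
Δ = 2!·8!·0!/11! = 1/495
Racah Σ t=1..1: t=1:−1/576 = -1/576
⇒ 3j(5 1 4; 0 0 0)² = 5/99, sgn -1
Racah Σ t=0..0: t=0:+1/2880 = 1/2880
⇒ 3j(5 1 4; 3 -1 -2)² = 28/495, sgn +1
4πI² = N·(3j₀)²·(3jₘ)² = 28/33
I = -1·√(0.848485/4π) = -0.25984664

-0.259847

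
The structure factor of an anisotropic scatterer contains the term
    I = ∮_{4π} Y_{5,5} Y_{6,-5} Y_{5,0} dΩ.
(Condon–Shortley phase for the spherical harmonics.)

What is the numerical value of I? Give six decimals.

Rules hold: Σm=0, L=16 even, 1≤5≤11.
N = 11·13·11 = 1573
Δ = 6!·4!·6!/17! = 1/28588560
Racah Σ t=1..5: t=1:−1/345600 t=2:+1/13824 t=3:−1/5184 t=4:+1/13824 t=5:−1/345600 = -7/129600
⇒ 3j(5 6 5; 0 0 0)² = 80/7293, sgn +1
Racah Σ t=0..0: t=0:+1/2073600 = 1/2073600
⇒ 3j(5 6 5; 5 -5 0)² = 15/884, sgn -1
4πI² = N·(3j₀)²·(3jₘ)² = 1100/3757
I = -1·√(0.292787/4π) = -0.15264086

-0.152641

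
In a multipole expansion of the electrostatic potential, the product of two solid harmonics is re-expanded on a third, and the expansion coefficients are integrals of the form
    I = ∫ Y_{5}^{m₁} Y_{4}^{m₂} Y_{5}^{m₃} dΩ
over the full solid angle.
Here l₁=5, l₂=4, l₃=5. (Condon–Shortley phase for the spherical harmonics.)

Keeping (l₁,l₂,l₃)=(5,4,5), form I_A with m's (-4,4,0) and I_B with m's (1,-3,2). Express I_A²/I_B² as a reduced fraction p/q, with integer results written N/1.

36/5

Same 5,4,5: normalisation and zero-m 3j drop out of the ratio.
A: Δ: 4! 6! 4! / 15! → 1/3153150; sum: t=4:+1/69120 = 1/69120; 3j²(5 4 5; -4 4 0) = Δ·Π!·Σ² = 2/143  (sign -1)
B: Δ: 4! 6! 4! / 15! → 1/3153150; sum: t=0:+1/6912 t=1:−1/5184 = -1/20736; 3j²(5 4 5; 1 -3 2) = Δ·Π!·Σ² = 5/2574  (sign +1)
I_A²/I_B² = (2/143)/(5/2574) = 36/5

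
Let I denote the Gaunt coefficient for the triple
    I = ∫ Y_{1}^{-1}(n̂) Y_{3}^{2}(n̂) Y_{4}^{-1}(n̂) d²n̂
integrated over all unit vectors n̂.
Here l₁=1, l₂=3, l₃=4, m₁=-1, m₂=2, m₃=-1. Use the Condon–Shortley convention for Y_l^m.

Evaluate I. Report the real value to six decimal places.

-0.106622

Rules hold: Σm=0, L=8 even, 2≤4≤4.
N = 3·7·9 = 189
Δ = 0!·2!·6!/9! = 1/252
Racah Σ t=0..0: t=0:+1/36 = 1/36
⇒ 3j(1 3 4; 0 0 0)² = 4/63, sgn +1
Racah Σ t=0..0: t=0:+1/240 = 1/240
⇒ 3j(1 3 4; -1 2 -1)² = 1/84, sgn -1
4πI² = N·(3j₀)²·(3jₘ)² = 1/7
I = -1·√(0.142857/4π) = -0.10662181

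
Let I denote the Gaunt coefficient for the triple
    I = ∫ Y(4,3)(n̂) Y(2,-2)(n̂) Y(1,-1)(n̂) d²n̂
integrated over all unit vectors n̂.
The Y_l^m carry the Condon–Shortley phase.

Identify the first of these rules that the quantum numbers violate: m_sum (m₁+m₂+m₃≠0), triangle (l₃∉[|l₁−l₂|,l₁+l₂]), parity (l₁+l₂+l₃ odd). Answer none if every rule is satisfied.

triangle

azimuthal sum: 3 − 2 − 1 = 0  ✓
2 ≤ 1 ≤ 6 (triangle on l)  ✗
L = 4 + 2 + 1 = 7 (odd)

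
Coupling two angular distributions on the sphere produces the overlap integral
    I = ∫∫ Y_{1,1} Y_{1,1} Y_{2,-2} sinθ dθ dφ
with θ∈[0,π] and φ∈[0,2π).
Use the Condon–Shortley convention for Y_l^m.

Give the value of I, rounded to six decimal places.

Checks pass: Σm=0; 4 even; l₃=2∈[0,2].
(2·1+1)(2·1+1)(2·2+1) = 45
Δ: 0! 2! 2! / 5! → 1/30
sum: t=0:+1/1 = 1/1
3j²(1 1 2; 0 0 0) = Δ·Π!·Σ² = 2/15  (sign +1)
sum: t=0:+1/4 = 1/4
3j²(1 1 2; 1 1 -2) = Δ·Π!·Σ² = 1/5  (sign +1)
combine: 4πI² = 45·2/15·1/5 = 6/5
take √, sign +1: I = 0.30901936

0.309019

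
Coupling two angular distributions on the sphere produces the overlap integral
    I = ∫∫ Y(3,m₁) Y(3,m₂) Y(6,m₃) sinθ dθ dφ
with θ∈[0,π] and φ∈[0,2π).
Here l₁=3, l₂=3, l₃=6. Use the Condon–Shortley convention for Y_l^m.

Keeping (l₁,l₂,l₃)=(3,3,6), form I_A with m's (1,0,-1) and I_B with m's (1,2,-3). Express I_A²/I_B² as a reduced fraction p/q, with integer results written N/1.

25/27

l's match ⇒ only the (l;m) 3-j factors differ between A and B.
A: triangle coeff Δ(3,3,6) = 1/12012; Σ_t [0,0]: t=0:+1/1728 = 1/1728; (3j)²=25/858 [(3 3 6; 1 0 -1)], sign=-1
B: triangle coeff Δ(3,3,6) = 1/12012; Σ_t [0,0]: t=0:+1/5760 = 1/5760; (3j)²=9/286 [(3 3 6; 1 2 -3)], sign=-1
I_A²/I_B² = (25/858)/(9/286) = 25/27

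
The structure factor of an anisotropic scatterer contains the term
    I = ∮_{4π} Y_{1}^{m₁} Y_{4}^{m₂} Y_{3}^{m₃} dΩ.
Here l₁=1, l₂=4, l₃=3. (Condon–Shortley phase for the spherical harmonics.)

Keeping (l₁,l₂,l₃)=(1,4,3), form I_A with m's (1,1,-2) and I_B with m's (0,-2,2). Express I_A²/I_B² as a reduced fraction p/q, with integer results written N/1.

1/4

Shared (l₁,l₂,l₃)=(1,4,3): N and (l;000)² cancel in I_A²/I_B².
A: Δ = 2!·0!·6!/9! = 1/252; Racah Σ t=0..0: t=0:+1/240 = 1/240; ⇒ 3j(1 4 3; 1 1 -2)² = 1/84, sgn -1
B: Δ = 2!·0!·6!/9! = 1/252; Racah Σ t=1..1: t=1:−1/120 = -1/120; ⇒ 3j(1 4 3; 0 -2 2)² = 1/21, sgn +1
I_A²/I_B² = (1/84)/(1/21) = 1/4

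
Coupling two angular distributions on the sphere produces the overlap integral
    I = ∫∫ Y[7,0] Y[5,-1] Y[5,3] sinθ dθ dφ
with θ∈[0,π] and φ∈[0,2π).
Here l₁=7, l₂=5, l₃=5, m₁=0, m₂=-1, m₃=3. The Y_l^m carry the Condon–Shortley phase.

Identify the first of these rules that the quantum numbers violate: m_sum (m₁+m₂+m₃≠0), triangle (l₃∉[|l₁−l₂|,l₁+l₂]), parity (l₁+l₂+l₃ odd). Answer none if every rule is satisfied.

azimuthal sum: 0 − 1 + 3 = 2  ✗
2 ≤ 5 ≤ 12 (triangle on l)
L = 7 + 5 + 5 = 17 (odd)

m_sum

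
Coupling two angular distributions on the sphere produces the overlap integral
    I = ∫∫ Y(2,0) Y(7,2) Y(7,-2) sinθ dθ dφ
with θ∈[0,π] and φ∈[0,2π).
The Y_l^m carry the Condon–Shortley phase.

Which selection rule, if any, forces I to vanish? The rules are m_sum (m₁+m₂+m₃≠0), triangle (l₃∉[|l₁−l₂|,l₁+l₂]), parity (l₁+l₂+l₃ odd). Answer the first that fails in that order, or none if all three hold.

Σmᵢ = 0  ✓
l₃∈[|l₁−l₂|,l₁+l₂]=[5,9], have l₃=7  ✓
Σlᵢ = 16 ⇒ even  ✓

none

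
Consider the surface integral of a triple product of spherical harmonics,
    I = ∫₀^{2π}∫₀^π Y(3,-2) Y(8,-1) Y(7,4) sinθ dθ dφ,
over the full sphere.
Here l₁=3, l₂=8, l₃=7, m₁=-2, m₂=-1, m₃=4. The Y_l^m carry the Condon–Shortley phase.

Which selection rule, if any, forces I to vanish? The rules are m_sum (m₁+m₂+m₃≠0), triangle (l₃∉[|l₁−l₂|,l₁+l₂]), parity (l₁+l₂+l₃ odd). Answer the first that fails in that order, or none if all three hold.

m_sum

m₁+m₂+m₃ = -2 − 1 + 4 = 1  ✗
triangle: |3−8|=5 ≤ l₃=7 ≤ 3+8=11
parity: l₁+l₂+l₃ = 18 is even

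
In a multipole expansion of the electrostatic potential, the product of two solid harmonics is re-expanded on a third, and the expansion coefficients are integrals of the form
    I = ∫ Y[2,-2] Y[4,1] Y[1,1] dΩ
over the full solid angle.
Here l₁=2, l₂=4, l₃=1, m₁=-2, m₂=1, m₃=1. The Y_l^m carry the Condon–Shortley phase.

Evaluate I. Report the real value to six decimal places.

0.000000

l₃=1 ∉ [2,6] — triangle fails ⇒ I = 0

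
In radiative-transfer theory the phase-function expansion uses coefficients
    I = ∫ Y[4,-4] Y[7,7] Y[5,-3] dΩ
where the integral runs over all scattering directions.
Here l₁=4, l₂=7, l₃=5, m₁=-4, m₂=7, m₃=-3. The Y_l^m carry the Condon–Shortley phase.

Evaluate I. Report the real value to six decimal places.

Checks pass: Σm=0; 16 even; l₃=5∈[3,11].
(2·4+1)(2·7+1)(2·5+1) = 1485
Δ: 6! 2! 8! / 17! → 1/6126120
sum: t=2:+1/69120 t=3:−1/20736 t=4:+1/69120 = -1/51840
3j²(4 7 5; 0 0 0) = Δ·Π!·Σ² = 280/21879  (sign +1)
sum: t=6:+1/58060800 = 1/58060800
3j²(4 7 5; -4 7 -3) = Δ·Π!·Σ² = 7/510  (sign +1)
combine: 4πI² = 1485·280/21879·7/510 = 980/3757
take √, sign +1: I = 0.14407463

0.144075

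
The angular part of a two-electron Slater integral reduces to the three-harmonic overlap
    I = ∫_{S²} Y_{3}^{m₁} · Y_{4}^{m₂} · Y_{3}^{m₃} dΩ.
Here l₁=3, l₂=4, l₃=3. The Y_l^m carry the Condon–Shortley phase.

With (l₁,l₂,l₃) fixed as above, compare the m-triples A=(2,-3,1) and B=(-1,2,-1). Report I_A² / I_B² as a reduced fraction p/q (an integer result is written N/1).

7/20

Same 3,4,3: normalisation and zero-m 3j drop out of the ratio.
A: Δ: 4! 2! 4! / 11! → 1/34650; sum: t=0:+1/144 t=1:−1/288 = 1/288; 3j²(3 4 3; 2 -3 1) = Δ·Π!·Σ² = 1/99  (sign +1)
B: Δ: 4! 2! 4! / 11! → 1/34650; sum: t=2:+1/192 t=3:−1/36 t=4:+1/192 = -5/288; 3j²(3 4 3; -1 2 -1) = Δ·Π!·Σ² = 20/693  (sign -1)
I_A²/I_B² = (1/99)/(20/693) = 7/20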